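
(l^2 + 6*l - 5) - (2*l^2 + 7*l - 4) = -l^2 - l - 1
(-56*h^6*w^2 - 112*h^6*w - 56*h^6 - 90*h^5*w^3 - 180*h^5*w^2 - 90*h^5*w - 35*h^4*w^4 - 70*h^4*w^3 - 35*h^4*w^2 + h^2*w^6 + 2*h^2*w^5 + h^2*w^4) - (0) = -56*h^6*w^2 - 112*h^6*w - 56*h^6 - 90*h^5*w^3 - 180*h^5*w^2 - 90*h^5*w - 35*h^4*w^4 - 70*h^4*w^3 - 35*h^4*w^2 + h^2*w^6 + 2*h^2*w^5 + h^2*w^4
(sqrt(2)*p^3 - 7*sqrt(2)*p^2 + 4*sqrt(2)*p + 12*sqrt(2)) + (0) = sqrt(2)*p^3 - 7*sqrt(2)*p^2 + 4*sqrt(2)*p + 12*sqrt(2)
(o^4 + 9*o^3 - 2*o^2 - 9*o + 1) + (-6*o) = o^4 + 9*o^3 - 2*o^2 - 15*o + 1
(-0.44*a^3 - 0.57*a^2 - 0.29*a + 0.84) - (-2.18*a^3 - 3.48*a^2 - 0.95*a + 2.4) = 1.74*a^3 + 2.91*a^2 + 0.66*a - 1.56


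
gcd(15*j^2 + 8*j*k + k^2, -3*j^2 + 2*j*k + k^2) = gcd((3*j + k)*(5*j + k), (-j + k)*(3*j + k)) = 3*j + k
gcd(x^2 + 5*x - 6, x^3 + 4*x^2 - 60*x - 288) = x + 6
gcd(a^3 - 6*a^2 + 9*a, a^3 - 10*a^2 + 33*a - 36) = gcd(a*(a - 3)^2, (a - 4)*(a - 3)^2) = a^2 - 6*a + 9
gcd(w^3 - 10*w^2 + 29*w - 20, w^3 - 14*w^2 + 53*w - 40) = w^2 - 6*w + 5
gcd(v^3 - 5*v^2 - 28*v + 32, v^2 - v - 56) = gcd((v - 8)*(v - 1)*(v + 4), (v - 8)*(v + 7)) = v - 8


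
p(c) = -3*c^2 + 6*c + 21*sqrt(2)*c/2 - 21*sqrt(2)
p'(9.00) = -33.15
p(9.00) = -85.06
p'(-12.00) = 92.85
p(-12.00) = -711.89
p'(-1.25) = 28.35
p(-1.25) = -60.45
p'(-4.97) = 50.67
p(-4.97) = -207.42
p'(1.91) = 9.39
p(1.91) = -0.82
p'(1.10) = 14.25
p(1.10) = -10.39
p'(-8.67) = 72.87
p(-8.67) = -435.97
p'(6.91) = -20.61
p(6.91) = -28.87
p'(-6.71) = 61.11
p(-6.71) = -304.67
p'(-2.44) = 35.49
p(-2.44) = -98.43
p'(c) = -6*c + 6 + 21*sqrt(2)/2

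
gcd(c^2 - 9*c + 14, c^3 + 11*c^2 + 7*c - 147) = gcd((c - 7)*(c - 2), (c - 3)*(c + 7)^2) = 1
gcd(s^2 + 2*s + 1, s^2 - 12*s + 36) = 1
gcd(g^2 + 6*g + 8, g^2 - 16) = g + 4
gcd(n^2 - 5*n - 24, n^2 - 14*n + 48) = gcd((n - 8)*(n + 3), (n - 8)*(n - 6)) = n - 8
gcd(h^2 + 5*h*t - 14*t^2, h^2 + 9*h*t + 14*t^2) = h + 7*t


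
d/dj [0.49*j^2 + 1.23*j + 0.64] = 0.98*j + 1.23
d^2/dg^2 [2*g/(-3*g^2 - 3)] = 4*g*(3 - g^2)/(3*(g^2 + 1)^3)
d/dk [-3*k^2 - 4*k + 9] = -6*k - 4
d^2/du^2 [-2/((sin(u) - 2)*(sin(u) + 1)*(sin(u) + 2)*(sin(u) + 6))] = 2*(16*sin(u)^7 + 145*sin(u)^6 + 300*sin(u)^5 - 328*sin(u)^4 - 288*sin(u)^3 + 1520*sin(u)^2 + 320*sin(u) - 1664)/((sin(u) - 2)^3*(sin(u) + 1)^2*(sin(u) + 2)^3*(sin(u) + 6)^3)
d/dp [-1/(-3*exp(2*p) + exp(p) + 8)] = (1 - 6*exp(p))*exp(p)/(-3*exp(2*p) + exp(p) + 8)^2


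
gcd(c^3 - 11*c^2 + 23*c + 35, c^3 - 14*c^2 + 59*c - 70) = c^2 - 12*c + 35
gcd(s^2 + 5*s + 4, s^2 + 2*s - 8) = s + 4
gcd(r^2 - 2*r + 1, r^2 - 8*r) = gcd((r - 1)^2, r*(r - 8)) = 1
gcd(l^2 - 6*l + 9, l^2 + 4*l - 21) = l - 3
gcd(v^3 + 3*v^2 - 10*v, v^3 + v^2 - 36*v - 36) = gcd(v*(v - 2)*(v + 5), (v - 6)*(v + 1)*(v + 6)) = 1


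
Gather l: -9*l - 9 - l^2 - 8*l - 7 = -l^2 - 17*l - 16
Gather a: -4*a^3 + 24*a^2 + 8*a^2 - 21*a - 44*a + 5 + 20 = -4*a^3 + 32*a^2 - 65*a + 25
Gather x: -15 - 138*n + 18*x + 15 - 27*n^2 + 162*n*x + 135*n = -27*n^2 - 3*n + x*(162*n + 18)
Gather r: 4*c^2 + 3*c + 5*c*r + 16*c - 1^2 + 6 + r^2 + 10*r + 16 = 4*c^2 + 19*c + r^2 + r*(5*c + 10) + 21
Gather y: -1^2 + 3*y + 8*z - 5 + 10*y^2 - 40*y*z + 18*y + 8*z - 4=10*y^2 + y*(21 - 40*z) + 16*z - 10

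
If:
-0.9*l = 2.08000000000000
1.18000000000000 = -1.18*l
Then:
No Solution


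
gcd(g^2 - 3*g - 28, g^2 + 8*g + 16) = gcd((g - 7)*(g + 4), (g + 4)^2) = g + 4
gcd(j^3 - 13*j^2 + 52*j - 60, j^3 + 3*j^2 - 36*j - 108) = j - 6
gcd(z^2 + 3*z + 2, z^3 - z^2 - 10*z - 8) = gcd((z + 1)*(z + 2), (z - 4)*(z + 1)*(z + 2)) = z^2 + 3*z + 2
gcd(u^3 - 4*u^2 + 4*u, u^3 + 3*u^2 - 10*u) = u^2 - 2*u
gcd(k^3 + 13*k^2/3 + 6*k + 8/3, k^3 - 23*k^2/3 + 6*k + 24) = k + 4/3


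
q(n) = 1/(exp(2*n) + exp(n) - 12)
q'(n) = (-2*exp(2*n) - exp(n))/(exp(2*n) + exp(n) - 12)^2 = (-2*exp(n) - 1)*exp(n)/(exp(2*n) + exp(n) - 12)^2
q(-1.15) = -0.09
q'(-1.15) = -0.00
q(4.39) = 0.00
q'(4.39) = -0.00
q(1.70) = 0.04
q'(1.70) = -0.12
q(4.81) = 0.00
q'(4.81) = -0.00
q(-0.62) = -0.09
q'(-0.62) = -0.01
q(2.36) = 0.01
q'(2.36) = -0.02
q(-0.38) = -0.09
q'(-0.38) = -0.01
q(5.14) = 0.00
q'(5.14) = -0.00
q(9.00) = 0.00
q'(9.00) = 0.00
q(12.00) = 0.00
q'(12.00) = 0.00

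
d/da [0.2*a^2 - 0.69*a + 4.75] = 0.4*a - 0.69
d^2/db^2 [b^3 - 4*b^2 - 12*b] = 6*b - 8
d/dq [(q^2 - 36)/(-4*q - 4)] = (q^2 - 2*q*(q + 1) - 36)/(4*(q + 1)^2)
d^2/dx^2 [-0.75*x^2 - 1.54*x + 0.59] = -1.50000000000000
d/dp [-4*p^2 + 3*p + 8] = 3 - 8*p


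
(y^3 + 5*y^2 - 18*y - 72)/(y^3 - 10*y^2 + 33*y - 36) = (y^2 + 9*y + 18)/(y^2 - 6*y + 9)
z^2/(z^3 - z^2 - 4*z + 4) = z^2/(z^3 - z^2 - 4*z + 4)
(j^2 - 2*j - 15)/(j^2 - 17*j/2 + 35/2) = 2*(j + 3)/(2*j - 7)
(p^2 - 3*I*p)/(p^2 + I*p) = (p - 3*I)/(p + I)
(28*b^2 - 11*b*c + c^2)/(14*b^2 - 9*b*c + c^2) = (4*b - c)/(2*b - c)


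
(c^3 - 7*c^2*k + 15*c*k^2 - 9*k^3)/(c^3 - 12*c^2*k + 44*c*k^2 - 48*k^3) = (c^3 - 7*c^2*k + 15*c*k^2 - 9*k^3)/(c^3 - 12*c^2*k + 44*c*k^2 - 48*k^3)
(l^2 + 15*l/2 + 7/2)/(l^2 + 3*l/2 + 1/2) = (l + 7)/(l + 1)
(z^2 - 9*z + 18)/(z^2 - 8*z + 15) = (z - 6)/(z - 5)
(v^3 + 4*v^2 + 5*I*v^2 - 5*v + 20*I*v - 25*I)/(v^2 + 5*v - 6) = (v^2 + 5*v*(1 + I) + 25*I)/(v + 6)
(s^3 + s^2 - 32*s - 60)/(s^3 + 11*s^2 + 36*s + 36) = (s^2 - s - 30)/(s^2 + 9*s + 18)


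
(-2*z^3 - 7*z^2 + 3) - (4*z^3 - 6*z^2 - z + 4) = -6*z^3 - z^2 + z - 1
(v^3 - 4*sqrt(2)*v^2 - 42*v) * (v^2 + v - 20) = v^5 - 4*sqrt(2)*v^4 + v^4 - 62*v^3 - 4*sqrt(2)*v^3 - 42*v^2 + 80*sqrt(2)*v^2 + 840*v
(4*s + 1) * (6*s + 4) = 24*s^2 + 22*s + 4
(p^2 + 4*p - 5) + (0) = p^2 + 4*p - 5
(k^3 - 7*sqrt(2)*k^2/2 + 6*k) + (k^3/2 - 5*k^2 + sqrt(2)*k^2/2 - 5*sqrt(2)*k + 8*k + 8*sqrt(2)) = 3*k^3/2 - 5*k^2 - 3*sqrt(2)*k^2 - 5*sqrt(2)*k + 14*k + 8*sqrt(2)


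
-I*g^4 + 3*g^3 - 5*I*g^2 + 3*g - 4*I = (g - I)^2*(g + 4*I)*(-I*g + 1)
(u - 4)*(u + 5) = u^2 + u - 20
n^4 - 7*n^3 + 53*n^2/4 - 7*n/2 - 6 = (n - 4)*(n - 2)*(n - 3/2)*(n + 1/2)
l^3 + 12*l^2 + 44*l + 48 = (l + 2)*(l + 4)*(l + 6)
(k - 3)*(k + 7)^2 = k^3 + 11*k^2 + 7*k - 147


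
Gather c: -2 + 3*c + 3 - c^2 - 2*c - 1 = -c^2 + c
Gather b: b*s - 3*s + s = b*s - 2*s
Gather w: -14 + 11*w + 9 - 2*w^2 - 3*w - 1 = -2*w^2 + 8*w - 6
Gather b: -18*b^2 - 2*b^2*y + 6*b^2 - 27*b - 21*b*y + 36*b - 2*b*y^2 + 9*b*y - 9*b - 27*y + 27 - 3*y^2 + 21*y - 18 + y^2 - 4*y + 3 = b^2*(-2*y - 12) + b*(-2*y^2 - 12*y) - 2*y^2 - 10*y + 12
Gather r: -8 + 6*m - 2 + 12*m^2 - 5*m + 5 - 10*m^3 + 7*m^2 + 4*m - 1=-10*m^3 + 19*m^2 + 5*m - 6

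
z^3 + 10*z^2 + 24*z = z*(z + 4)*(z + 6)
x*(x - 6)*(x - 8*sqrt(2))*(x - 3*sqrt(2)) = x^4 - 11*sqrt(2)*x^3 - 6*x^3 + 48*x^2 + 66*sqrt(2)*x^2 - 288*x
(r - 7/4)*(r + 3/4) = r^2 - r - 21/16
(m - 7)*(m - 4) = m^2 - 11*m + 28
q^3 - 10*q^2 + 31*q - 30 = (q - 5)*(q - 3)*(q - 2)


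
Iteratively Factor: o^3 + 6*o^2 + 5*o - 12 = (o + 4)*(o^2 + 2*o - 3) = (o + 3)*(o + 4)*(o - 1)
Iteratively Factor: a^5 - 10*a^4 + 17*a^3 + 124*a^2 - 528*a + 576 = (a - 4)*(a^4 - 6*a^3 - 7*a^2 + 96*a - 144) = (a - 4)^2*(a^3 - 2*a^2 - 15*a + 36) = (a - 4)^2*(a - 3)*(a^2 + a - 12) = (a - 4)^2*(a - 3)^2*(a + 4)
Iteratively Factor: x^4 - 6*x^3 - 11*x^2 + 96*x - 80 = (x - 5)*(x^3 - x^2 - 16*x + 16) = (x - 5)*(x - 1)*(x^2 - 16) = (x - 5)*(x - 4)*(x - 1)*(x + 4)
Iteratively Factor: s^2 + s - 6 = (s - 2)*(s + 3)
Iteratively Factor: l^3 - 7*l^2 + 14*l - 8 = (l - 4)*(l^2 - 3*l + 2) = (l - 4)*(l - 1)*(l - 2)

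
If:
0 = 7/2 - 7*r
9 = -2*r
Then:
No Solution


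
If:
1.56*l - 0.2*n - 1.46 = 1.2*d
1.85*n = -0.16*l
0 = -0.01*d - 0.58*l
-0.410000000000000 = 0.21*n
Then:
No Solution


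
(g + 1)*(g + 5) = g^2 + 6*g + 5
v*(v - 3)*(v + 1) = v^3 - 2*v^2 - 3*v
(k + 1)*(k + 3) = k^2 + 4*k + 3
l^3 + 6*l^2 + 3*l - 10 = (l - 1)*(l + 2)*(l + 5)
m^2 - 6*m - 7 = (m - 7)*(m + 1)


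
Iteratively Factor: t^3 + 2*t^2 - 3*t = (t + 3)*(t^2 - t) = (t - 1)*(t + 3)*(t)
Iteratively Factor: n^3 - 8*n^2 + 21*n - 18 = (n - 3)*(n^2 - 5*n + 6) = (n - 3)^2*(n - 2)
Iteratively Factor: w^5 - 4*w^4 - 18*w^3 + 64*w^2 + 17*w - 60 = (w - 3)*(w^4 - w^3 - 21*w^2 + w + 20) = (w - 3)*(w + 4)*(w^3 - 5*w^2 - w + 5) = (w - 3)*(w - 1)*(w + 4)*(w^2 - 4*w - 5) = (w - 3)*(w - 1)*(w + 1)*(w + 4)*(w - 5)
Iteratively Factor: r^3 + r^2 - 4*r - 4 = (r - 2)*(r^2 + 3*r + 2) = (r - 2)*(r + 1)*(r + 2)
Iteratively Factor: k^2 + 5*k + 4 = (k + 4)*(k + 1)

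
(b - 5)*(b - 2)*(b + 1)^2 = b^4 - 5*b^3 - 3*b^2 + 13*b + 10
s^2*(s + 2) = s^3 + 2*s^2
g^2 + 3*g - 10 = (g - 2)*(g + 5)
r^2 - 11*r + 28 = (r - 7)*(r - 4)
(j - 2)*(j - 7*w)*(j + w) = j^3 - 6*j^2*w - 2*j^2 - 7*j*w^2 + 12*j*w + 14*w^2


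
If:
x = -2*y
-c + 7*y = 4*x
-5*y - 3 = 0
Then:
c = -9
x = 6/5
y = -3/5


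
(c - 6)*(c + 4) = c^2 - 2*c - 24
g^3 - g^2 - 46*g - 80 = (g - 8)*(g + 2)*(g + 5)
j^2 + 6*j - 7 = (j - 1)*(j + 7)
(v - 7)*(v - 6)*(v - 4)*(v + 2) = v^4 - 15*v^3 + 60*v^2 + 20*v - 336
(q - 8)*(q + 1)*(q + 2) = q^3 - 5*q^2 - 22*q - 16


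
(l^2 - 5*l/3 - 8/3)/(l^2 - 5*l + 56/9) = 3*(l + 1)/(3*l - 7)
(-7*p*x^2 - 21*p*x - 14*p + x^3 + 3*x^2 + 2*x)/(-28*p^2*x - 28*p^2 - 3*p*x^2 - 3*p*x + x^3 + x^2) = (x + 2)/(4*p + x)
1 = 1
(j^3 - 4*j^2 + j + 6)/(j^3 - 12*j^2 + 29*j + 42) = (j^2 - 5*j + 6)/(j^2 - 13*j + 42)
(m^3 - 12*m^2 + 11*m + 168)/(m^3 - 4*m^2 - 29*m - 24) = (m - 7)/(m + 1)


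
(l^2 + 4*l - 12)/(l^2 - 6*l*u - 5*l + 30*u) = (l^2 + 4*l - 12)/(l^2 - 6*l*u - 5*l + 30*u)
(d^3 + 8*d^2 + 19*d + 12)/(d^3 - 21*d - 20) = (d + 3)/(d - 5)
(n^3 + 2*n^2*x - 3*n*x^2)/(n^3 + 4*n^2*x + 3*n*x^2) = (n - x)/(n + x)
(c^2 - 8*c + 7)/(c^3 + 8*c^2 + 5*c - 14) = (c - 7)/(c^2 + 9*c + 14)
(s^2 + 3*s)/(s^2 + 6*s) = (s + 3)/(s + 6)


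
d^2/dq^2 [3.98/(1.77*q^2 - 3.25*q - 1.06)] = (24.937884*q^2 - 45.7899*q - 3.98*(3.54*q - 3.25)*(7.08*q - 6.5) - 14.934552)/(-1.77*q^2 + 3.25*q + 1.06)^3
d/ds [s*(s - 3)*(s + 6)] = 3*s^2 + 6*s - 18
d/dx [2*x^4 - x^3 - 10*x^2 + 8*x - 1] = 8*x^3 - 3*x^2 - 20*x + 8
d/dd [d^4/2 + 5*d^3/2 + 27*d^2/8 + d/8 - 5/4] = 2*d^3 + 15*d^2/2 + 27*d/4 + 1/8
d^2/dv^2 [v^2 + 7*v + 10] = 2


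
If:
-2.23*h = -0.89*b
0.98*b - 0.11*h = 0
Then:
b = 0.00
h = 0.00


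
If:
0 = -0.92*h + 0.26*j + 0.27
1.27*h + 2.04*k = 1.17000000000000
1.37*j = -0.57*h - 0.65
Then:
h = 0.14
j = -0.53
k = 0.48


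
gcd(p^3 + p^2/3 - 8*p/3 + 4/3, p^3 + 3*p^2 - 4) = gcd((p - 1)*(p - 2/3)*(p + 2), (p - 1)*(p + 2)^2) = p^2 + p - 2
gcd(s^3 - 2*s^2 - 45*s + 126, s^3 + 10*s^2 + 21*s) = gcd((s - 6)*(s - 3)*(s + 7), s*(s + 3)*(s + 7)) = s + 7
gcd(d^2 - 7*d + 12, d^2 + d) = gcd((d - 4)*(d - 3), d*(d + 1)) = 1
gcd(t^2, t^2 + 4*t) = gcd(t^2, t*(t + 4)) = t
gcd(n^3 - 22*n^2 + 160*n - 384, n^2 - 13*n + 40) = n - 8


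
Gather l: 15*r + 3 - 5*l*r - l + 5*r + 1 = l*(-5*r - 1) + 20*r + 4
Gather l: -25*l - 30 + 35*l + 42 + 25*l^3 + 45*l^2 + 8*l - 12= 25*l^3 + 45*l^2 + 18*l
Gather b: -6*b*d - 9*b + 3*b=b*(-6*d - 6)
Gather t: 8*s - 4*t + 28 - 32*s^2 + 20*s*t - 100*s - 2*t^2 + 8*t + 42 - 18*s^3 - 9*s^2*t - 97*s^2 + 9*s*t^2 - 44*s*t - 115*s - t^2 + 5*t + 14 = -18*s^3 - 129*s^2 - 207*s + t^2*(9*s - 3) + t*(-9*s^2 - 24*s + 9) + 84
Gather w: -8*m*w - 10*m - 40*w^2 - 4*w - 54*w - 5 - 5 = -10*m - 40*w^2 + w*(-8*m - 58) - 10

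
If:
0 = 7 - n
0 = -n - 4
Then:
No Solution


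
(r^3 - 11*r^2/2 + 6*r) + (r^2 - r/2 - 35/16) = r^3 - 9*r^2/2 + 11*r/2 - 35/16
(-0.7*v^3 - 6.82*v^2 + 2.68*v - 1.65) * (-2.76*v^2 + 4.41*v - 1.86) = 1.932*v^5 + 15.7362*v^4 - 36.171*v^3 + 29.058*v^2 - 12.2613*v + 3.069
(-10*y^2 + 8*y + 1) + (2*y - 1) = -10*y^2 + 10*y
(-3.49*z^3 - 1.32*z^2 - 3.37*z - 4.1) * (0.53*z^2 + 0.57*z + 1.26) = -1.8497*z^5 - 2.6889*z^4 - 6.9359*z^3 - 5.7571*z^2 - 6.5832*z - 5.166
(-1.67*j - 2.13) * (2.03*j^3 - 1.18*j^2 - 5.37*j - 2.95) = -3.3901*j^4 - 2.3533*j^3 + 11.4813*j^2 + 16.3646*j + 6.2835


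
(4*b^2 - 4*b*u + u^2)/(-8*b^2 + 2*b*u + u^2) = (-2*b + u)/(4*b + u)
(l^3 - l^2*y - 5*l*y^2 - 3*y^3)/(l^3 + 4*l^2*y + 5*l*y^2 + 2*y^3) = (l - 3*y)/(l + 2*y)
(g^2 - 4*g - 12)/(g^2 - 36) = (g + 2)/(g + 6)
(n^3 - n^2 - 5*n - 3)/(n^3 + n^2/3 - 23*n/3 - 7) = 3*(n + 1)/(3*n + 7)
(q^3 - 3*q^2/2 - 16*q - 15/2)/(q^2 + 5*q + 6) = (2*q^2 - 9*q - 5)/(2*(q + 2))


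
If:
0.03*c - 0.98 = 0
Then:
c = 32.67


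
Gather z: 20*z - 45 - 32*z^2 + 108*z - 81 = -32*z^2 + 128*z - 126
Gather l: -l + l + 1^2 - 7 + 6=0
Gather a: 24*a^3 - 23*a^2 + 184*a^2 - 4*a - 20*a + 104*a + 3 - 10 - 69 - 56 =24*a^3 + 161*a^2 + 80*a - 132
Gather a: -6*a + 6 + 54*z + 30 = -6*a + 54*z + 36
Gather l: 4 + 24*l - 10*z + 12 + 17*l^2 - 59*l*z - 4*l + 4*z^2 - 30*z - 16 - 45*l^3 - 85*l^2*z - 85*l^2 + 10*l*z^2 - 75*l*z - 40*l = -45*l^3 + l^2*(-85*z - 68) + l*(10*z^2 - 134*z - 20) + 4*z^2 - 40*z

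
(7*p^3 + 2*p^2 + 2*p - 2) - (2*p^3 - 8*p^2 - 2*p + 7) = 5*p^3 + 10*p^2 + 4*p - 9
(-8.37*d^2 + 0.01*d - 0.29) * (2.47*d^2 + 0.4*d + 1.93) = -20.6739*d^4 - 3.3233*d^3 - 16.8664*d^2 - 0.0967*d - 0.5597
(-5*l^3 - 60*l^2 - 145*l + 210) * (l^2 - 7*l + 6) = -5*l^5 - 25*l^4 + 245*l^3 + 865*l^2 - 2340*l + 1260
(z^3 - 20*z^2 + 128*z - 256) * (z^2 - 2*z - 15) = z^5 - 22*z^4 + 153*z^3 - 212*z^2 - 1408*z + 3840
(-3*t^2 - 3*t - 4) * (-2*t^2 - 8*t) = 6*t^4 + 30*t^3 + 32*t^2 + 32*t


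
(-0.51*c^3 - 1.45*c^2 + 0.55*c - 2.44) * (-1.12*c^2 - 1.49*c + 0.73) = 0.5712*c^5 + 2.3839*c^4 + 1.1722*c^3 + 0.8548*c^2 + 4.0371*c - 1.7812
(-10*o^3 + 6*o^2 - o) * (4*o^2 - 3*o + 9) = -40*o^5 + 54*o^4 - 112*o^3 + 57*o^2 - 9*o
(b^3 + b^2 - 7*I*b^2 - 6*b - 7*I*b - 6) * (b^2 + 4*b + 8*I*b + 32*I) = b^5 + 5*b^4 + I*b^4 + 54*b^3 + 5*I*b^3 + 250*b^2 - 44*I*b^2 + 200*b - 240*I*b - 192*I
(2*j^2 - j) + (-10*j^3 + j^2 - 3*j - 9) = -10*j^3 + 3*j^2 - 4*j - 9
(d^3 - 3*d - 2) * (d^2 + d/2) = d^5 + d^4/2 - 3*d^3 - 7*d^2/2 - d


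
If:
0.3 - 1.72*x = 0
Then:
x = 0.17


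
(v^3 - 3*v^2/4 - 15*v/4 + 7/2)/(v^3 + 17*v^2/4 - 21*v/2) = (v^2 + v - 2)/(v*(v + 6))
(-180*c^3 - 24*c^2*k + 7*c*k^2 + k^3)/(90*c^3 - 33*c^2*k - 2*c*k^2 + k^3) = (-6*c - k)/(3*c - k)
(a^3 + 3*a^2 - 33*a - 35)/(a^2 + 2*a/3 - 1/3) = 3*(a^2 + 2*a - 35)/(3*a - 1)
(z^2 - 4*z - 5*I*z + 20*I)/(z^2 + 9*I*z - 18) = (z^2 - 4*z - 5*I*z + 20*I)/(z^2 + 9*I*z - 18)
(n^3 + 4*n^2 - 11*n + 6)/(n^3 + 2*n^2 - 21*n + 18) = (n - 1)/(n - 3)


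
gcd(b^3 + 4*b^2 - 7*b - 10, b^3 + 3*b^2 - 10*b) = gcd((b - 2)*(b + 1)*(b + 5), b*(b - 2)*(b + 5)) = b^2 + 3*b - 10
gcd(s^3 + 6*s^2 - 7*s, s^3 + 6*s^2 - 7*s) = s^3 + 6*s^2 - 7*s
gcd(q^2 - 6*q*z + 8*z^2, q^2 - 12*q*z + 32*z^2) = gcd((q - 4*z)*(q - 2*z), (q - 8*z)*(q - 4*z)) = -q + 4*z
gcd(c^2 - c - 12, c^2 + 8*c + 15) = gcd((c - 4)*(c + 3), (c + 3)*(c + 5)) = c + 3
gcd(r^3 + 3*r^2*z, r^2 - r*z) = r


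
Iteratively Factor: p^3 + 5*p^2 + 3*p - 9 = (p + 3)*(p^2 + 2*p - 3) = (p + 3)^2*(p - 1)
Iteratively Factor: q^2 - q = (q - 1)*(q)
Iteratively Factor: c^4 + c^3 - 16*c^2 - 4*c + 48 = (c + 4)*(c^3 - 3*c^2 - 4*c + 12) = (c - 2)*(c + 4)*(c^2 - c - 6) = (c - 3)*(c - 2)*(c + 4)*(c + 2)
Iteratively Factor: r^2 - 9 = (r - 3)*(r + 3)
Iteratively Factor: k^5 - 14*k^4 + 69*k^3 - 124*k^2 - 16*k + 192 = (k - 4)*(k^4 - 10*k^3 + 29*k^2 - 8*k - 48) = (k - 4)^2*(k^3 - 6*k^2 + 5*k + 12) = (k - 4)^3*(k^2 - 2*k - 3) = (k - 4)^3*(k - 3)*(k + 1)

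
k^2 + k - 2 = (k - 1)*(k + 2)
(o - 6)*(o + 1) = o^2 - 5*o - 6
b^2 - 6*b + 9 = (b - 3)^2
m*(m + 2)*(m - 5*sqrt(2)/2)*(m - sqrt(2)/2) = m^4 - 3*sqrt(2)*m^3 + 2*m^3 - 6*sqrt(2)*m^2 + 5*m^2/2 + 5*m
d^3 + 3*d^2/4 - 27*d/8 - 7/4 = (d - 7/4)*(d + 1/2)*(d + 2)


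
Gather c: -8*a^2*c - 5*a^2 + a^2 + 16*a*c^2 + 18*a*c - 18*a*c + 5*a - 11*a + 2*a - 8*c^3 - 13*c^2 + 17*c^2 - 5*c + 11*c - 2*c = -4*a^2 - 4*a - 8*c^3 + c^2*(16*a + 4) + c*(4 - 8*a^2)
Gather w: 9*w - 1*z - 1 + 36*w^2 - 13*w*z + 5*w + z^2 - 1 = 36*w^2 + w*(14 - 13*z) + z^2 - z - 2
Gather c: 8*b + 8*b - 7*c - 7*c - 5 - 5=16*b - 14*c - 10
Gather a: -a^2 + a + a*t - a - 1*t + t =-a^2 + a*t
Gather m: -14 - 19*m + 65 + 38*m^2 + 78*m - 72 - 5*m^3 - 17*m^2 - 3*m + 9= -5*m^3 + 21*m^2 + 56*m - 12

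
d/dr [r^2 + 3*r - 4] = 2*r + 3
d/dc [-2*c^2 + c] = 1 - 4*c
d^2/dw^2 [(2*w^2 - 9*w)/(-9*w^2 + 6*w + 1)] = 2*(621*w^3 - 54*w^2 + 243*w - 56)/(729*w^6 - 1458*w^5 + 729*w^4 + 108*w^3 - 81*w^2 - 18*w - 1)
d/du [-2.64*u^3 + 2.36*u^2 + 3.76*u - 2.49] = -7.92*u^2 + 4.72*u + 3.76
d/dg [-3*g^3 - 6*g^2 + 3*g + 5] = -9*g^2 - 12*g + 3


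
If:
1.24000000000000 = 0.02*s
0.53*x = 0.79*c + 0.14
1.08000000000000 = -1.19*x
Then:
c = -0.79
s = 62.00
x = -0.91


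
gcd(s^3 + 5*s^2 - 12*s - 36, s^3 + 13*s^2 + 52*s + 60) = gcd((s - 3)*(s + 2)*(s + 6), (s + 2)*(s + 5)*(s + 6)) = s^2 + 8*s + 12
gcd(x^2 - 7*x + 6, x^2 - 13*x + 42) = x - 6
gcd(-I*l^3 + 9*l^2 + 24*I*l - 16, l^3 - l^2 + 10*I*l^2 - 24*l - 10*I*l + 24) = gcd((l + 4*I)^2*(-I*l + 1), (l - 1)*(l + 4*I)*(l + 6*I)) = l + 4*I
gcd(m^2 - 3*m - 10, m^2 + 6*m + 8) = m + 2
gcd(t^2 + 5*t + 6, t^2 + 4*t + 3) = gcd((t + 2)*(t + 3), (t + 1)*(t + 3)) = t + 3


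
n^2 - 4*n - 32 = (n - 8)*(n + 4)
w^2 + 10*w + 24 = (w + 4)*(w + 6)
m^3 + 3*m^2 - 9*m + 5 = (m - 1)^2*(m + 5)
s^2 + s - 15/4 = (s - 3/2)*(s + 5/2)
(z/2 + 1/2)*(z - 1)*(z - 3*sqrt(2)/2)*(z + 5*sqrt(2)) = z^4/2 + 7*sqrt(2)*z^3/4 - 8*z^2 - 7*sqrt(2)*z/4 + 15/2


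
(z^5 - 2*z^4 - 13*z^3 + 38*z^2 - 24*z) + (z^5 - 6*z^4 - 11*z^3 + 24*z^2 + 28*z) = 2*z^5 - 8*z^4 - 24*z^3 + 62*z^2 + 4*z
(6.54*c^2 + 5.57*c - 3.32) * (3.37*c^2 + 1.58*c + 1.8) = 22.0398*c^4 + 29.1041*c^3 + 9.3842*c^2 + 4.7804*c - 5.976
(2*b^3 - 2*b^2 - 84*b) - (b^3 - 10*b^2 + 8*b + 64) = b^3 + 8*b^2 - 92*b - 64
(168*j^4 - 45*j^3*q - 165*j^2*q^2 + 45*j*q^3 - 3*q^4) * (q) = 168*j^4*q - 45*j^3*q^2 - 165*j^2*q^3 + 45*j*q^4 - 3*q^5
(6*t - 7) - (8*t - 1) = -2*t - 6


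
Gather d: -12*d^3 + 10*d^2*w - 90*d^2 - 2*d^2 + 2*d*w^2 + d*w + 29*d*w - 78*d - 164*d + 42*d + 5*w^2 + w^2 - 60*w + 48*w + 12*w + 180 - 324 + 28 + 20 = -12*d^3 + d^2*(10*w - 92) + d*(2*w^2 + 30*w - 200) + 6*w^2 - 96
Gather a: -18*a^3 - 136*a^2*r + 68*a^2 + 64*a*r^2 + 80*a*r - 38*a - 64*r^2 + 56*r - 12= -18*a^3 + a^2*(68 - 136*r) + a*(64*r^2 + 80*r - 38) - 64*r^2 + 56*r - 12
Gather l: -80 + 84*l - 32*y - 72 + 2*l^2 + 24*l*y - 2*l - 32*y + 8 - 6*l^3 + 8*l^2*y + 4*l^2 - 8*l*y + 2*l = -6*l^3 + l^2*(8*y + 6) + l*(16*y + 84) - 64*y - 144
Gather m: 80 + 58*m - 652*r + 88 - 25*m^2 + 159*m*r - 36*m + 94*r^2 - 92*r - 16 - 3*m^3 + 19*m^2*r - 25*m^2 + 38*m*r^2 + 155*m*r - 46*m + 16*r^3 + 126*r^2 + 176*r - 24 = -3*m^3 + m^2*(19*r - 50) + m*(38*r^2 + 314*r - 24) + 16*r^3 + 220*r^2 - 568*r + 128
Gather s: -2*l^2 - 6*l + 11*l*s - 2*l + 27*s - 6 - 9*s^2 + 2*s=-2*l^2 - 8*l - 9*s^2 + s*(11*l + 29) - 6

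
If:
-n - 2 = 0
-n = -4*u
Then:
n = -2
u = -1/2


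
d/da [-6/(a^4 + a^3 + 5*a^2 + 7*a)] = 6*(4*a^3 + 3*a^2 + 10*a + 7)/(a^2*(a^3 + a^2 + 5*a + 7)^2)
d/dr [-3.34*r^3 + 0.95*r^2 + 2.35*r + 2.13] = -10.02*r^2 + 1.9*r + 2.35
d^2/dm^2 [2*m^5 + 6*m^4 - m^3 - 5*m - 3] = 2*m*(20*m^2 + 36*m - 3)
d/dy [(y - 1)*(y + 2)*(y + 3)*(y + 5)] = 4*y^3 + 27*y^2 + 42*y - 1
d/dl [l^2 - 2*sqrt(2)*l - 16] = 2*l - 2*sqrt(2)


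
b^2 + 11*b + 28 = (b + 4)*(b + 7)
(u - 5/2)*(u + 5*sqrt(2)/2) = u^2 - 5*u/2 + 5*sqrt(2)*u/2 - 25*sqrt(2)/4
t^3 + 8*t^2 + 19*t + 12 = (t + 1)*(t + 3)*(t + 4)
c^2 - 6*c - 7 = (c - 7)*(c + 1)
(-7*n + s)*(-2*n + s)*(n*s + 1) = 14*n^3*s - 9*n^2*s^2 + 14*n^2 + n*s^3 - 9*n*s + s^2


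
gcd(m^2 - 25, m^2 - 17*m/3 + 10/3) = m - 5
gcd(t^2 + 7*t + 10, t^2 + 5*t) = t + 5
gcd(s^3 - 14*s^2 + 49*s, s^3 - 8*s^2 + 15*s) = s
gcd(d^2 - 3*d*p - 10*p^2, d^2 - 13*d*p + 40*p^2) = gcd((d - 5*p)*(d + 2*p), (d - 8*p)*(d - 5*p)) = -d + 5*p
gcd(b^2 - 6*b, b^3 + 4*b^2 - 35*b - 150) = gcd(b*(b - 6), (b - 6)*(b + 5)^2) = b - 6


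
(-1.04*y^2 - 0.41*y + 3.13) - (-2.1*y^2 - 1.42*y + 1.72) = 1.06*y^2 + 1.01*y + 1.41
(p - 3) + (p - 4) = 2*p - 7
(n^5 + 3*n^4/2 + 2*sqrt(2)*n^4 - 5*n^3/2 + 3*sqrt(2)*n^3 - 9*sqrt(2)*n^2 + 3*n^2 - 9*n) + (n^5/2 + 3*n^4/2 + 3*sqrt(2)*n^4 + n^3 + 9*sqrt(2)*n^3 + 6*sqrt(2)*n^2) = 3*n^5/2 + 3*n^4 + 5*sqrt(2)*n^4 - 3*n^3/2 + 12*sqrt(2)*n^3 - 3*sqrt(2)*n^2 + 3*n^2 - 9*n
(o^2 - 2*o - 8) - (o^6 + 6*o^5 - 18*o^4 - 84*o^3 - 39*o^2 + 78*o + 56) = -o^6 - 6*o^5 + 18*o^4 + 84*o^3 + 40*o^2 - 80*o - 64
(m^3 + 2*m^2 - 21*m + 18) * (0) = 0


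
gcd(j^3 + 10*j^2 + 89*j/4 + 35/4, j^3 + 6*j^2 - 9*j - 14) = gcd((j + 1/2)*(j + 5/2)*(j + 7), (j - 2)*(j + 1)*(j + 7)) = j + 7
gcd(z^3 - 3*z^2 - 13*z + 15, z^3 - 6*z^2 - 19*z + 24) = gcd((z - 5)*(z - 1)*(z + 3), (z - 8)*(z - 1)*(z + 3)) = z^2 + 2*z - 3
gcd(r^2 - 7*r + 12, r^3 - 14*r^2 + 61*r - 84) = r^2 - 7*r + 12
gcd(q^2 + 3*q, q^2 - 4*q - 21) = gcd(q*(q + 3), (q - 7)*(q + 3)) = q + 3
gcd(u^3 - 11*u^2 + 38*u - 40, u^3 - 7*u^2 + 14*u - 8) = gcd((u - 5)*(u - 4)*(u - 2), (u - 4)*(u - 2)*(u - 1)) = u^2 - 6*u + 8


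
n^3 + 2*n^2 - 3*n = n*(n - 1)*(n + 3)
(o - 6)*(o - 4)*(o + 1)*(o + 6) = o^4 - 3*o^3 - 40*o^2 + 108*o + 144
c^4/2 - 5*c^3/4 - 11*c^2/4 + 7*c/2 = c*(c/2 + 1)*(c - 7/2)*(c - 1)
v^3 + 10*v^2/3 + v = v*(v + 1/3)*(v + 3)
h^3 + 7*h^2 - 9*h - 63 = (h - 3)*(h + 3)*(h + 7)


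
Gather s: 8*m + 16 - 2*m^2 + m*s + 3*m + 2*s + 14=-2*m^2 + 11*m + s*(m + 2) + 30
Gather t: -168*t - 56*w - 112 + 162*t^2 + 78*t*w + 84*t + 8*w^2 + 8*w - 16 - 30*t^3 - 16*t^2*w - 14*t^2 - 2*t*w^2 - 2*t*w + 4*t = -30*t^3 + t^2*(148 - 16*w) + t*(-2*w^2 + 76*w - 80) + 8*w^2 - 48*w - 128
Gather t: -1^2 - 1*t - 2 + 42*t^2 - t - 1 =42*t^2 - 2*t - 4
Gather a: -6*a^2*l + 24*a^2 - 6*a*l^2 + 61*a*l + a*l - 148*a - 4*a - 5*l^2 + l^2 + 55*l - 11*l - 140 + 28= a^2*(24 - 6*l) + a*(-6*l^2 + 62*l - 152) - 4*l^2 + 44*l - 112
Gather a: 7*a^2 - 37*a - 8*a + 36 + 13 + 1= 7*a^2 - 45*a + 50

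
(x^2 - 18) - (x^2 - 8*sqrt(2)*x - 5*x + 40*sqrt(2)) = 5*x + 8*sqrt(2)*x - 40*sqrt(2) - 18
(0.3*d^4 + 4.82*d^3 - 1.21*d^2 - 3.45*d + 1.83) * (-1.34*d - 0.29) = -0.402*d^5 - 6.5458*d^4 + 0.2236*d^3 + 4.9739*d^2 - 1.4517*d - 0.5307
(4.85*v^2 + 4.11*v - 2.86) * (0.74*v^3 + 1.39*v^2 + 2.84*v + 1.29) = 3.589*v^5 + 9.7829*v^4 + 17.3705*v^3 + 13.9535*v^2 - 2.8205*v - 3.6894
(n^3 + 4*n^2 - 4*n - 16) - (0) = n^3 + 4*n^2 - 4*n - 16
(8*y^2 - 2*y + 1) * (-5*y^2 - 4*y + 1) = -40*y^4 - 22*y^3 + 11*y^2 - 6*y + 1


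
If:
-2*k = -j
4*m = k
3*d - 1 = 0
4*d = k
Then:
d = 1/3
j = 8/3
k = 4/3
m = 1/3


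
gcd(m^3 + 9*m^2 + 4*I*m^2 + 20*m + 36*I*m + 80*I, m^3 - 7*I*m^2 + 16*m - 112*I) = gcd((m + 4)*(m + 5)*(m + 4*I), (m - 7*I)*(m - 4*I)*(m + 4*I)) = m + 4*I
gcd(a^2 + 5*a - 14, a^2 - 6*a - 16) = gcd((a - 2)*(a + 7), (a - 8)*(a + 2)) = 1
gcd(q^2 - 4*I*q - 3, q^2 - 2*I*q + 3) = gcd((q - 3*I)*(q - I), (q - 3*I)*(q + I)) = q - 3*I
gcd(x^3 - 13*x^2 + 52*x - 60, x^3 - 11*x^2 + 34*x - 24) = x - 6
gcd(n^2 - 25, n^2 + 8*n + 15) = n + 5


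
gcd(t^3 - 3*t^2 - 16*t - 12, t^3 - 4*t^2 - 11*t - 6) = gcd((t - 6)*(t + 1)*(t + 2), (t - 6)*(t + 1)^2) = t^2 - 5*t - 6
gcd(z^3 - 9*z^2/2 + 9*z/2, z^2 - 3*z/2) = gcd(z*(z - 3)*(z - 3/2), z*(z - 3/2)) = z^2 - 3*z/2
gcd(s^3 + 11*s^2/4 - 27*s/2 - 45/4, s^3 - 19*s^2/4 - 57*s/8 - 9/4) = s + 3/4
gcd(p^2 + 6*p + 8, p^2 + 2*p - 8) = p + 4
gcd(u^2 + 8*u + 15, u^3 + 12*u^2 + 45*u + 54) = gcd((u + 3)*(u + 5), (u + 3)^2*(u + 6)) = u + 3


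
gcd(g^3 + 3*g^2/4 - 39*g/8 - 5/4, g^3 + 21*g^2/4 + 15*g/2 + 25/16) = g^2 + 11*g/4 + 5/8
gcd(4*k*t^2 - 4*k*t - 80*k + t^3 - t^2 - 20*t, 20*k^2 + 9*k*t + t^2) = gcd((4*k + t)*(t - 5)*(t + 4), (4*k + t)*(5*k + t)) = 4*k + t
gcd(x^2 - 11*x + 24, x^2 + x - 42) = 1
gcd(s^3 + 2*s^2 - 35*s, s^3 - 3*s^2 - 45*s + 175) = s^2 + 2*s - 35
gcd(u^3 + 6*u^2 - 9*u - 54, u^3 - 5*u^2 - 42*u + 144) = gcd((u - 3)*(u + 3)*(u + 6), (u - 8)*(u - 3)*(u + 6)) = u^2 + 3*u - 18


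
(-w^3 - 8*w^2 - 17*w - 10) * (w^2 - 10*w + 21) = -w^5 + 2*w^4 + 42*w^3 - 8*w^2 - 257*w - 210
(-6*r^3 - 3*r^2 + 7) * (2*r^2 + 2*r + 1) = -12*r^5 - 18*r^4 - 12*r^3 + 11*r^2 + 14*r + 7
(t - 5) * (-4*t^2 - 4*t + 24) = -4*t^3 + 16*t^2 + 44*t - 120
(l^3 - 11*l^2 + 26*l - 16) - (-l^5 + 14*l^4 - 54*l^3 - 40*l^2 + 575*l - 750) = l^5 - 14*l^4 + 55*l^3 + 29*l^2 - 549*l + 734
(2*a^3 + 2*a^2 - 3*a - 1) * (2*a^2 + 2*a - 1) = 4*a^5 + 8*a^4 - 4*a^3 - 10*a^2 + a + 1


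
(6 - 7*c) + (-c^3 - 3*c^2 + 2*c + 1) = -c^3 - 3*c^2 - 5*c + 7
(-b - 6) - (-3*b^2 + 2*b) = 3*b^2 - 3*b - 6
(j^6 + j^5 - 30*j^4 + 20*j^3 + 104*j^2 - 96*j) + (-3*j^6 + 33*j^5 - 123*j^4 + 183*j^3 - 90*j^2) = -2*j^6 + 34*j^5 - 153*j^4 + 203*j^3 + 14*j^2 - 96*j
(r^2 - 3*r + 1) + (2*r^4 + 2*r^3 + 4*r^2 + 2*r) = 2*r^4 + 2*r^3 + 5*r^2 - r + 1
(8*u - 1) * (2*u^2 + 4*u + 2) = 16*u^3 + 30*u^2 + 12*u - 2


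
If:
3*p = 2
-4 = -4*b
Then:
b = 1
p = 2/3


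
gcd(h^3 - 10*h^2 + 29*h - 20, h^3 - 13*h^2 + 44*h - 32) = h^2 - 5*h + 4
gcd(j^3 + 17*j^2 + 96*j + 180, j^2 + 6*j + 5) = j + 5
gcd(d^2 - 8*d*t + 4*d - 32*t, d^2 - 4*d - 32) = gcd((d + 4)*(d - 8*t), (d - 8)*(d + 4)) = d + 4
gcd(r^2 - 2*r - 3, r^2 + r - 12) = r - 3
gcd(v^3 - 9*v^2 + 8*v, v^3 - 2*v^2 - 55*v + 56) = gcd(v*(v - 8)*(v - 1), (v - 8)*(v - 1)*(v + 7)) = v^2 - 9*v + 8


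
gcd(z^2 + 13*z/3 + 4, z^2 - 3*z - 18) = z + 3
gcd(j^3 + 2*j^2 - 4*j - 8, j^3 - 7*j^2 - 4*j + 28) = j^2 - 4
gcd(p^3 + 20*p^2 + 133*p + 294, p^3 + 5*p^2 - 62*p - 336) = p^2 + 13*p + 42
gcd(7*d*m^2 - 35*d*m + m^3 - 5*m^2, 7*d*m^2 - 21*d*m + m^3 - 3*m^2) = 7*d*m + m^2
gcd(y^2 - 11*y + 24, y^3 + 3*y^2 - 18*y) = y - 3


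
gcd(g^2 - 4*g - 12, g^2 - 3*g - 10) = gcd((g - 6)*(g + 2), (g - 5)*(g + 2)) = g + 2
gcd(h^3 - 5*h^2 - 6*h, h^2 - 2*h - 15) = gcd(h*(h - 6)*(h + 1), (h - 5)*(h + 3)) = 1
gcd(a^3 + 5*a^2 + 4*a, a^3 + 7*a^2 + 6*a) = a^2 + a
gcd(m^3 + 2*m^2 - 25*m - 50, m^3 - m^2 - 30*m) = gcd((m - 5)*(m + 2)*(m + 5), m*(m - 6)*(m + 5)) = m + 5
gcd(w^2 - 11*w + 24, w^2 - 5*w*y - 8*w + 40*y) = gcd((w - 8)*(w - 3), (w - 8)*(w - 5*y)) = w - 8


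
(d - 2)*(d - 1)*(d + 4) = d^3 + d^2 - 10*d + 8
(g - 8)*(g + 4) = g^2 - 4*g - 32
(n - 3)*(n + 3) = n^2 - 9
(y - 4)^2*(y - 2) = y^3 - 10*y^2 + 32*y - 32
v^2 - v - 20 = (v - 5)*(v + 4)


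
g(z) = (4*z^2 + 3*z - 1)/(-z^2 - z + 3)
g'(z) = (2*z + 1)*(4*z^2 + 3*z - 1)/(-z^2 - z + 3)^2 + (8*z + 3)/(-z^2 - z + 3) = (-z^2 + 22*z + 8)/(z^4 + 2*z^3 - 5*z^2 - 6*z + 9)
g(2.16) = -6.31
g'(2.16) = 3.47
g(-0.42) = -0.48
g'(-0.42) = -0.13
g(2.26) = -6.00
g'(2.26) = 2.76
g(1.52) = -15.42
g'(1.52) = 56.75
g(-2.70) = -12.62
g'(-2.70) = -23.22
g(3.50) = -4.59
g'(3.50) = 0.45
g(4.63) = -4.28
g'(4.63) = 0.17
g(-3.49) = -6.55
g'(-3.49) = -2.50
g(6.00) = -4.13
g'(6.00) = 0.07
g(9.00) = -4.02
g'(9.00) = 0.02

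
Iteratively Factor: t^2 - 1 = (t - 1)*(t + 1)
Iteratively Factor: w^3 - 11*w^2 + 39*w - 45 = (w - 3)*(w^2 - 8*w + 15) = (w - 3)^2*(w - 5)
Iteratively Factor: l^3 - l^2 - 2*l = (l)*(l^2 - l - 2) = l*(l + 1)*(l - 2)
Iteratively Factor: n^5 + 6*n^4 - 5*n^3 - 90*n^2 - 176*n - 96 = (n - 4)*(n^4 + 10*n^3 + 35*n^2 + 50*n + 24) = (n - 4)*(n + 4)*(n^3 + 6*n^2 + 11*n + 6) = (n - 4)*(n + 3)*(n + 4)*(n^2 + 3*n + 2) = (n - 4)*(n + 2)*(n + 3)*(n + 4)*(n + 1)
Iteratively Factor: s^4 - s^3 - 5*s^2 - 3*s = (s + 1)*(s^3 - 2*s^2 - 3*s) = (s - 3)*(s + 1)*(s^2 + s) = (s - 3)*(s + 1)^2*(s)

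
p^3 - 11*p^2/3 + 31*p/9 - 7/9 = (p - 7/3)*(p - 1)*(p - 1/3)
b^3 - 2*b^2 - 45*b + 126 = (b - 6)*(b - 3)*(b + 7)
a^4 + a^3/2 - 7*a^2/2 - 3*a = a*(a - 2)*(a + 1)*(a + 3/2)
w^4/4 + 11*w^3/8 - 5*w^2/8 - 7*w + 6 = (w/4 + 1)*(w - 3/2)*(w - 1)*(w + 4)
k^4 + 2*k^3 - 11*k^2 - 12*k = k*(k - 3)*(k + 1)*(k + 4)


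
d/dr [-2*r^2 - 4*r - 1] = -4*r - 4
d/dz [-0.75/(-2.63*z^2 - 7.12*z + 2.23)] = (-3.945*z - 5.34)/(2.63*z^2 + 7.12*z - 2.23)^2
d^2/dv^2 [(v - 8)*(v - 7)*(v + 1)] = 6*v - 28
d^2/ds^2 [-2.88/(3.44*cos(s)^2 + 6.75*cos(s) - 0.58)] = (136.323072*(1 - cos(s)^2)^2 + 200.6208*cos(s)^3 + 222.36624*cos(s)^2 - 389.9664*cos(s) - 410.255424)/(3.44*cos(s)^2 + 6.75*cos(s) - 0.58)^3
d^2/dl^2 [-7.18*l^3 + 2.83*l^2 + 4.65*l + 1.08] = 5.66 - 43.08*l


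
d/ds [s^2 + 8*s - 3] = 2*s + 8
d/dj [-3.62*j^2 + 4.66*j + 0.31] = 4.66 - 7.24*j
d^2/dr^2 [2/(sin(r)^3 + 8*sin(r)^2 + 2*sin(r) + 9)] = 2*(-9*sin(r)^6 - 88*sin(r)^5 - 248*sin(r)^4 + 161*sin(r)^3 + 680*sin(r)^2 + 60*sin(r) - 136)/(sin(r)^3 + 8*sin(r)^2 + 2*sin(r) + 9)^3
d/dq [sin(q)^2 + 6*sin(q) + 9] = 2*(sin(q) + 3)*cos(q)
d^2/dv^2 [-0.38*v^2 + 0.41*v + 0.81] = -0.760000000000000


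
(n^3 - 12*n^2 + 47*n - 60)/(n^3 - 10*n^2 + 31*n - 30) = (n - 4)/(n - 2)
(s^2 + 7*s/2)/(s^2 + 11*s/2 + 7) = s/(s + 2)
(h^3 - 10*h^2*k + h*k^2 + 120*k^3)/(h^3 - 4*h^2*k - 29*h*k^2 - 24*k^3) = (h - 5*k)/(h + k)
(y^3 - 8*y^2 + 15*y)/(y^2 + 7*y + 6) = y*(y^2 - 8*y + 15)/(y^2 + 7*y + 6)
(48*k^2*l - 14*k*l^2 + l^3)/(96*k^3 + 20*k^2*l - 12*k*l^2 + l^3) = l/(2*k + l)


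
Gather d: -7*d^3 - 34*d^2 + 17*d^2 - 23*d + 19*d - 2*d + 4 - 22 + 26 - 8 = -7*d^3 - 17*d^2 - 6*d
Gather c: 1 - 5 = -4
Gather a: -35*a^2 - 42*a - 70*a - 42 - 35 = -35*a^2 - 112*a - 77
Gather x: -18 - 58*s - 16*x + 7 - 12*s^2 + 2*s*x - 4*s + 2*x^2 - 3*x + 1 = -12*s^2 - 62*s + 2*x^2 + x*(2*s - 19) - 10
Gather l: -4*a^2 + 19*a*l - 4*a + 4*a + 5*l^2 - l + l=-4*a^2 + 19*a*l + 5*l^2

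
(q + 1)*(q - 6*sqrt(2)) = q^2 - 6*sqrt(2)*q + q - 6*sqrt(2)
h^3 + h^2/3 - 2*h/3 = h*(h - 2/3)*(h + 1)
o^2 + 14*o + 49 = (o + 7)^2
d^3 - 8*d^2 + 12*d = d*(d - 6)*(d - 2)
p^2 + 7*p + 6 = (p + 1)*(p + 6)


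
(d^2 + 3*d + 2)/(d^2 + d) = (d + 2)/d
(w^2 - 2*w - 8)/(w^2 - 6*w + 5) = (w^2 - 2*w - 8)/(w^2 - 6*w + 5)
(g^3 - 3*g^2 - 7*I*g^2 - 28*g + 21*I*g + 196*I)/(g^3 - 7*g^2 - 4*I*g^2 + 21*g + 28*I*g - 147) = (g + 4)/(g + 3*I)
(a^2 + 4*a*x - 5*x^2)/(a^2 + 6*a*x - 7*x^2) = (a + 5*x)/(a + 7*x)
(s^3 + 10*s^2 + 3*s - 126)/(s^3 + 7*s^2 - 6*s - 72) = (s + 7)/(s + 4)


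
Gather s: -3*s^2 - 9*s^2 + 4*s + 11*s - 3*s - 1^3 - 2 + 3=-12*s^2 + 12*s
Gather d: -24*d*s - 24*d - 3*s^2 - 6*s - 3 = d*(-24*s - 24) - 3*s^2 - 6*s - 3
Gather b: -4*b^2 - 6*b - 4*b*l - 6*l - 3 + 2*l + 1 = -4*b^2 + b*(-4*l - 6) - 4*l - 2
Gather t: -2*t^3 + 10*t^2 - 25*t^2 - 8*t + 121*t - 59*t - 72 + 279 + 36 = -2*t^3 - 15*t^2 + 54*t + 243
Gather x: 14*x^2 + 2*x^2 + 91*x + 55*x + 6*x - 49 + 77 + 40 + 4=16*x^2 + 152*x + 72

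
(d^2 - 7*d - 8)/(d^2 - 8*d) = (d + 1)/d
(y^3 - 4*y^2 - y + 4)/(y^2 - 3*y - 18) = (-y^3 + 4*y^2 + y - 4)/(-y^2 + 3*y + 18)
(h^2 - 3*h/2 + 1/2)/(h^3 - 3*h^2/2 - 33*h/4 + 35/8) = 4*(h - 1)/(4*h^2 - 4*h - 35)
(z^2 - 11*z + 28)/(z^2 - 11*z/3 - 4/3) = 3*(z - 7)/(3*z + 1)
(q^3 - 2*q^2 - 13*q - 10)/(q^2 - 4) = (q^2 - 4*q - 5)/(q - 2)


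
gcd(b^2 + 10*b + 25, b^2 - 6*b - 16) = 1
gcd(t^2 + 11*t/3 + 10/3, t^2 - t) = 1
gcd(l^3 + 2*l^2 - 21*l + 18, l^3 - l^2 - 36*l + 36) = l^2 + 5*l - 6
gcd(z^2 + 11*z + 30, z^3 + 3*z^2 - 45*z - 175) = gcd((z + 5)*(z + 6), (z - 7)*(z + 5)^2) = z + 5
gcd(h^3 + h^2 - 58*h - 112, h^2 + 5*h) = 1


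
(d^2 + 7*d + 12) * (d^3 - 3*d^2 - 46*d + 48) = d^5 + 4*d^4 - 55*d^3 - 310*d^2 - 216*d + 576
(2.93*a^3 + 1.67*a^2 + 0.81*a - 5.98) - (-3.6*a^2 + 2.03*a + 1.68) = 2.93*a^3 + 5.27*a^2 - 1.22*a - 7.66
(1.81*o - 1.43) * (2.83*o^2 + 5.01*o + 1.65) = 5.1223*o^3 + 5.0212*o^2 - 4.1778*o - 2.3595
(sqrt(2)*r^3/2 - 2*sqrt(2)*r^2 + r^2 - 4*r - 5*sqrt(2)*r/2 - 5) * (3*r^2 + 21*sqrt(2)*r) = 3*sqrt(2)*r^5/2 - 6*sqrt(2)*r^4 + 24*r^4 - 96*r^3 + 27*sqrt(2)*r^3/2 - 120*r^2 - 84*sqrt(2)*r^2 - 105*sqrt(2)*r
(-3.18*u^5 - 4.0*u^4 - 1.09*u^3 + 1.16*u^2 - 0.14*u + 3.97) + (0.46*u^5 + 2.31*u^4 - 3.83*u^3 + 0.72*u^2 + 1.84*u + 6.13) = -2.72*u^5 - 1.69*u^4 - 4.92*u^3 + 1.88*u^2 + 1.7*u + 10.1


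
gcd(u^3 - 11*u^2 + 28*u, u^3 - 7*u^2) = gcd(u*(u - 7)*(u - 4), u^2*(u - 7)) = u^2 - 7*u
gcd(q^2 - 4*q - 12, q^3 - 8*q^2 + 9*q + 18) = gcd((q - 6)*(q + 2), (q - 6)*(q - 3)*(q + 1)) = q - 6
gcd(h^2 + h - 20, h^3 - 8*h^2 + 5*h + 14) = 1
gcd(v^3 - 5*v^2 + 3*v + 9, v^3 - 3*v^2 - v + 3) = v^2 - 2*v - 3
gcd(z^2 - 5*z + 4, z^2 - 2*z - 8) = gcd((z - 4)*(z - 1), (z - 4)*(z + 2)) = z - 4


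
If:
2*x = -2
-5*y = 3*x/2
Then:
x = -1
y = 3/10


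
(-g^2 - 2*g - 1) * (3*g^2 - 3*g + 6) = -3*g^4 - 3*g^3 - 3*g^2 - 9*g - 6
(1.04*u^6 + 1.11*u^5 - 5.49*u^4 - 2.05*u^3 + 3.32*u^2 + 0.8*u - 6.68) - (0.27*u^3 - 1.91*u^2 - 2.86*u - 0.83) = 1.04*u^6 + 1.11*u^5 - 5.49*u^4 - 2.32*u^3 + 5.23*u^2 + 3.66*u - 5.85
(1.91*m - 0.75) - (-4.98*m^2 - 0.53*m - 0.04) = 4.98*m^2 + 2.44*m - 0.71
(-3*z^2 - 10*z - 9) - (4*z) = -3*z^2 - 14*z - 9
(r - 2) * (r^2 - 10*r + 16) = r^3 - 12*r^2 + 36*r - 32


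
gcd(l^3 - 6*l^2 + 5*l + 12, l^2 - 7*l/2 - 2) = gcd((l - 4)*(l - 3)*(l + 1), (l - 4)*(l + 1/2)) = l - 4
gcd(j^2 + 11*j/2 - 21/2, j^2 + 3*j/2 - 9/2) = j - 3/2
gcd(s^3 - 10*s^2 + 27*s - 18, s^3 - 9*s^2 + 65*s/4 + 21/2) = s - 6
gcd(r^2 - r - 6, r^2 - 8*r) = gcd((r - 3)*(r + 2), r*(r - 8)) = 1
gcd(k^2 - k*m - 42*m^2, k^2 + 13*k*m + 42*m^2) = k + 6*m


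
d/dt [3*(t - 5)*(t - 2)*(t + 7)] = 9*t^2 - 117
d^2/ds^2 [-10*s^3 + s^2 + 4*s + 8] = 2 - 60*s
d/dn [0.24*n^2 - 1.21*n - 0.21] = 0.48*n - 1.21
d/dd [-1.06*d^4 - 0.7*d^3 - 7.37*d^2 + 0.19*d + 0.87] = -4.24*d^3 - 2.1*d^2 - 14.74*d + 0.19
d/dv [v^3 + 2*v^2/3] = v*(9*v + 4)/3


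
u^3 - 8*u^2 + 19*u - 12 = (u - 4)*(u - 3)*(u - 1)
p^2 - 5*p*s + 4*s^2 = (p - 4*s)*(p - s)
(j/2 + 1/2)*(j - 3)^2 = j^3/2 - 5*j^2/2 + 3*j/2 + 9/2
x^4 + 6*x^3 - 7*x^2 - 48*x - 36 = (x - 3)*(x + 1)*(x + 2)*(x + 6)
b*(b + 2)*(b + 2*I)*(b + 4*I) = b^4 + 2*b^3 + 6*I*b^3 - 8*b^2 + 12*I*b^2 - 16*b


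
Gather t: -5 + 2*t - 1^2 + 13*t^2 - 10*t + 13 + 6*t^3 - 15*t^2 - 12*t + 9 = 6*t^3 - 2*t^2 - 20*t + 16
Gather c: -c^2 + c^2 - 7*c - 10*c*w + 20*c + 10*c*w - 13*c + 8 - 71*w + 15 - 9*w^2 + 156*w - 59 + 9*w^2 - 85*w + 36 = 0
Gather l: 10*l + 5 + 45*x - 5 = 10*l + 45*x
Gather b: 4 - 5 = -1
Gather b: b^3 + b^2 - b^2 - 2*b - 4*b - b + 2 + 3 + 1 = b^3 - 7*b + 6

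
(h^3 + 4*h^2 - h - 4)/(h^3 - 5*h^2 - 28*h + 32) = (h + 1)/(h - 8)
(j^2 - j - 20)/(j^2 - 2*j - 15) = (j + 4)/(j + 3)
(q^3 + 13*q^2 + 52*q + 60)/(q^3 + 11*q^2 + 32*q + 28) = (q^2 + 11*q + 30)/(q^2 + 9*q + 14)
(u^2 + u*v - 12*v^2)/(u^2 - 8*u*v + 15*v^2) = (u + 4*v)/(u - 5*v)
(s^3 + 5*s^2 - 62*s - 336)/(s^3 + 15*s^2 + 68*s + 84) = (s - 8)/(s + 2)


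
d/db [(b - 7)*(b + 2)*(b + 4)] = 3*b^2 - 2*b - 34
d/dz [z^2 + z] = 2*z + 1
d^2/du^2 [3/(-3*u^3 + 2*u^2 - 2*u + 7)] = 6*((9*u - 2)*(3*u^3 - 2*u^2 + 2*u - 7) - (9*u^2 - 4*u + 2)^2)/(3*u^3 - 2*u^2 + 2*u - 7)^3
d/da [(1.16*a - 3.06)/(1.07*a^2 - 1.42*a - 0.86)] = (-1.2412*a^2 + 6.5484*a - 5.3428)/(1.1449*a^4 - 3.0388*a^3 + 0.176*a^2 + 2.4424*a + 0.7396)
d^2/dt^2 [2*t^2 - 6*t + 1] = 4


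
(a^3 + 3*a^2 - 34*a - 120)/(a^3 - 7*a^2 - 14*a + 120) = (a + 5)/(a - 5)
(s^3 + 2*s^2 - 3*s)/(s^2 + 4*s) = (s^2 + 2*s - 3)/(s + 4)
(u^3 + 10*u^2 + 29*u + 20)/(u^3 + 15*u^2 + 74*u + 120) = (u + 1)/(u + 6)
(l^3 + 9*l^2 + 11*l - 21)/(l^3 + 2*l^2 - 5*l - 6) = (l^2 + 6*l - 7)/(l^2 - l - 2)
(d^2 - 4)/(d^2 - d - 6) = (d - 2)/(d - 3)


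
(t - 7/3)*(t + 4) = t^2 + 5*t/3 - 28/3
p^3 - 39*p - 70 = (p - 7)*(p + 2)*(p + 5)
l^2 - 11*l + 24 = (l - 8)*(l - 3)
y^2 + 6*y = y*(y + 6)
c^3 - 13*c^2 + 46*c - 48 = (c - 8)*(c - 3)*(c - 2)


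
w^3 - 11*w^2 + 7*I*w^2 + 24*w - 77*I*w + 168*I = (w - 8)*(w - 3)*(w + 7*I)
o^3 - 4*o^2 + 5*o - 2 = (o - 2)*(o - 1)^2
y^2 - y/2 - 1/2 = (y - 1)*(y + 1/2)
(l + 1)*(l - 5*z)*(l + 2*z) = l^3 - 3*l^2*z + l^2 - 10*l*z^2 - 3*l*z - 10*z^2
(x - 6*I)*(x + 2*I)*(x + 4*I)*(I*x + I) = I*x^4 + I*x^3 + 28*I*x^2 - 48*x + 28*I*x - 48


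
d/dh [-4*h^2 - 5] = -8*h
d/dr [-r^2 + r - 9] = 1 - 2*r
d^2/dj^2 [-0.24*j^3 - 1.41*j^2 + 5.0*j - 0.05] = -1.44*j - 2.82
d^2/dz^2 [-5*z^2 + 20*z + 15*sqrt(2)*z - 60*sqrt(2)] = -10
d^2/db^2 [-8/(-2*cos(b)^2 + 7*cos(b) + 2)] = 8*(16*sin(b)^4 - 73*sin(b)^2 + 77*cos(b)/2 - 21*cos(3*b)/2 - 49)/(2*sin(b)^2 + 7*cos(b))^3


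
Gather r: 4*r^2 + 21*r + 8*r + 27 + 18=4*r^2 + 29*r + 45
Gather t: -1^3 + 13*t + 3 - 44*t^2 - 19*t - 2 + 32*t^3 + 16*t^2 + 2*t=32*t^3 - 28*t^2 - 4*t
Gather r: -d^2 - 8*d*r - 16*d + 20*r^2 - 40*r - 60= -d^2 - 16*d + 20*r^2 + r*(-8*d - 40) - 60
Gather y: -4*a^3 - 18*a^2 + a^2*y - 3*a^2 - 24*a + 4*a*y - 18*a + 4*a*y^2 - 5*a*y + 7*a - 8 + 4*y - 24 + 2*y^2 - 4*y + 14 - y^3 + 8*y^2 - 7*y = -4*a^3 - 21*a^2 - 35*a - y^3 + y^2*(4*a + 10) + y*(a^2 - a - 7) - 18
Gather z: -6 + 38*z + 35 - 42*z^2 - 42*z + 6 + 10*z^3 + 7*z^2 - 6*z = 10*z^3 - 35*z^2 - 10*z + 35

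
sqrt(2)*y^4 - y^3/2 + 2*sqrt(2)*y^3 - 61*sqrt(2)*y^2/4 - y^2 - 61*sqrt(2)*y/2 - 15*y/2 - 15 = (y + 2)*(y - 3*sqrt(2))*(y + 5*sqrt(2)/2)*(sqrt(2)*y + 1/2)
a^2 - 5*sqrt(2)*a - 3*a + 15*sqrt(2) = (a - 3)*(a - 5*sqrt(2))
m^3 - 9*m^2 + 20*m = m*(m - 5)*(m - 4)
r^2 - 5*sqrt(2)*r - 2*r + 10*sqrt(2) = (r - 2)*(r - 5*sqrt(2))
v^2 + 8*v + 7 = (v + 1)*(v + 7)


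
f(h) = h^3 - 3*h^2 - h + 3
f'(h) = 3*h^2 - 6*h - 1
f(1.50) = -1.88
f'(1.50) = -3.25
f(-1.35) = -3.58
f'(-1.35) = 12.57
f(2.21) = -3.07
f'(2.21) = 0.39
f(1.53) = -1.97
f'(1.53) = -3.16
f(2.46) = -2.73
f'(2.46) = 2.39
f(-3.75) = -88.17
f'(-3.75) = 63.69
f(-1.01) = -0.08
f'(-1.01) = 8.12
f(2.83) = -1.19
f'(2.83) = 6.05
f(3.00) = 0.00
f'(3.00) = 8.00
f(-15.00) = -4032.00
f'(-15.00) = 764.00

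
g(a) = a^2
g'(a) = 2*a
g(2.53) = 6.40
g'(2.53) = 5.06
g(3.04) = 9.24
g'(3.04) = 6.08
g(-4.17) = 17.39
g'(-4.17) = -8.34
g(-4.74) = 22.47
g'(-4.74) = -9.48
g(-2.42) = 5.86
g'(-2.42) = -4.84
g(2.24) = 5.02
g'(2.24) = 4.48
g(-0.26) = 0.07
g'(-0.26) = -0.52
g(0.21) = 0.04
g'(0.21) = 0.42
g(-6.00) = 36.00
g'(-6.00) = -12.00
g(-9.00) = 81.00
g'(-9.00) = -18.00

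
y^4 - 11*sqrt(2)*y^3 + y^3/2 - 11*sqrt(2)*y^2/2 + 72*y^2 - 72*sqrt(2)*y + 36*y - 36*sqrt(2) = (y + 1/2)*(y - 6*sqrt(2))*(y - 3*sqrt(2))*(y - 2*sqrt(2))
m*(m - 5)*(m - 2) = m^3 - 7*m^2 + 10*m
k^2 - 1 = (k - 1)*(k + 1)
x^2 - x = x*(x - 1)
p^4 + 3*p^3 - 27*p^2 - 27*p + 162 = (p - 3)^2*(p + 3)*(p + 6)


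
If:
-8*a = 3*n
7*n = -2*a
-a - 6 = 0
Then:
No Solution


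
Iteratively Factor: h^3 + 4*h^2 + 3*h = (h + 3)*(h^2 + h) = h*(h + 3)*(h + 1)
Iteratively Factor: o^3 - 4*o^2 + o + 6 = (o + 1)*(o^2 - 5*o + 6) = (o - 2)*(o + 1)*(o - 3)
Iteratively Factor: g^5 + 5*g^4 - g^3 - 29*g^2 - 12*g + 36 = (g + 2)*(g^4 + 3*g^3 - 7*g^2 - 15*g + 18) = (g + 2)*(g + 3)*(g^3 - 7*g + 6) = (g - 1)*(g + 2)*(g + 3)*(g^2 + g - 6) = (g - 1)*(g + 2)*(g + 3)^2*(g - 2)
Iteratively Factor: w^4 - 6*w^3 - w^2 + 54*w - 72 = (w - 2)*(w^3 - 4*w^2 - 9*w + 36) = (w - 4)*(w - 2)*(w^2 - 9) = (w - 4)*(w - 3)*(w - 2)*(w + 3)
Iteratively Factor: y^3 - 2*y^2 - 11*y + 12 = (y - 4)*(y^2 + 2*y - 3) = (y - 4)*(y + 3)*(y - 1)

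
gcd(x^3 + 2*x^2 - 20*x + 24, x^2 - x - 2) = x - 2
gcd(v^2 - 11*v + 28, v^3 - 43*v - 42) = v - 7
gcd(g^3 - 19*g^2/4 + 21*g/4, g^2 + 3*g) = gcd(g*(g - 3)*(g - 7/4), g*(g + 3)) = g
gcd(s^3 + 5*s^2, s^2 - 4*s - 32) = 1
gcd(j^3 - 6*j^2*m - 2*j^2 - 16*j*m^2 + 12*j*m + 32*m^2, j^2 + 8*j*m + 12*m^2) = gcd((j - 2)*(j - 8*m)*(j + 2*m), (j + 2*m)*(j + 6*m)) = j + 2*m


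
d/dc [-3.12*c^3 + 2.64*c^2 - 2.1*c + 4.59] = -9.36*c^2 + 5.28*c - 2.1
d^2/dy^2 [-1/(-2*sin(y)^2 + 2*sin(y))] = (-4 - 1/sin(y) + 4/sin(y)^2 - 2/sin(y)^3)/(2*(sin(y) - 1)^2)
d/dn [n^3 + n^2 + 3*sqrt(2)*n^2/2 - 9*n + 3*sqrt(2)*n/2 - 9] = 3*n^2 + 2*n + 3*sqrt(2)*n - 9 + 3*sqrt(2)/2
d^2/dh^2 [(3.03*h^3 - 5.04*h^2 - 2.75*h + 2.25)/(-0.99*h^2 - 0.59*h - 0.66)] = (3.5527136788005e-15*h^5 + 3.5527136788005e-15*h^4 + 1.35294*h^3 - 40.069458*h^2 - 26.585658*h + 3.622998)/(0.970299*h^6 + 1.734777*h^5 + 2.974455*h^4 + 2.518415*h^3 + 1.98297*h^2 + 0.771012*h + 0.287496)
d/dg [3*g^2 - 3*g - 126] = 6*g - 3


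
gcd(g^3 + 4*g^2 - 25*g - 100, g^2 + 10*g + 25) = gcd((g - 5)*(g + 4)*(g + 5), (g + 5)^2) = g + 5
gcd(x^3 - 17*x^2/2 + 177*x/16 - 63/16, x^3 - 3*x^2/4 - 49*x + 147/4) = x^2 - 31*x/4 + 21/4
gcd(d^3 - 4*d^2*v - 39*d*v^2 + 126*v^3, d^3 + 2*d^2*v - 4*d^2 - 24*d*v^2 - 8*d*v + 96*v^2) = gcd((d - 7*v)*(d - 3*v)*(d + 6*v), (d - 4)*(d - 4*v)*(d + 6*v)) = d + 6*v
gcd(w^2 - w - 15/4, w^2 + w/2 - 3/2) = w + 3/2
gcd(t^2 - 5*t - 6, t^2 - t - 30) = t - 6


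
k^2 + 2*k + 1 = (k + 1)^2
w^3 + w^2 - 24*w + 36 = (w - 3)*(w - 2)*(w + 6)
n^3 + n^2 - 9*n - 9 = (n - 3)*(n + 1)*(n + 3)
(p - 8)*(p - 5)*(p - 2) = p^3 - 15*p^2 + 66*p - 80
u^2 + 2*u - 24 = (u - 4)*(u + 6)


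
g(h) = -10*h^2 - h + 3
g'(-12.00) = 239.00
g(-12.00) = -1425.00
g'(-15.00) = 299.00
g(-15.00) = -2232.00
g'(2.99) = -60.80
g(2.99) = -89.39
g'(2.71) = -55.20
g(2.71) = -73.15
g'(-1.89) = 36.80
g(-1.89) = -30.83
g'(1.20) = -25.00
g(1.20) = -12.60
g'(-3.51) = 69.20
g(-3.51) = -116.69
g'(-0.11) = 1.20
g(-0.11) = 2.99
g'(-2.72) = 53.40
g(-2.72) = -68.26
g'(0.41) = -9.20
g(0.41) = 0.91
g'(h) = -20*h - 1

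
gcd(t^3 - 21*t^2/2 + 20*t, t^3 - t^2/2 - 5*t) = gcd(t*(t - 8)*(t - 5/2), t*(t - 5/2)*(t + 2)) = t^2 - 5*t/2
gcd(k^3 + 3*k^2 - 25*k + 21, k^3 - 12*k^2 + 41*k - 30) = k - 1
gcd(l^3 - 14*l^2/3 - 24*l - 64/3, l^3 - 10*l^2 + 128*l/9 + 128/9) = l - 8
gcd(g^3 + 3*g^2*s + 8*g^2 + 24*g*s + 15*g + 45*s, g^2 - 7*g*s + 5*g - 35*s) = g + 5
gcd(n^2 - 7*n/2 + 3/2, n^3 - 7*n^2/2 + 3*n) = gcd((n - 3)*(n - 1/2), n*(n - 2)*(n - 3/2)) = 1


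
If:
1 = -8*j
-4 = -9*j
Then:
No Solution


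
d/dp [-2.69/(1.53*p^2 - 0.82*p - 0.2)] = (8.2314*p - 2.2058)/(-1.53*p^2 + 0.82*p + 0.2)^2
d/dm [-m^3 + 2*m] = 2 - 3*m^2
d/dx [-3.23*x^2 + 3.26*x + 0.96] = 3.26 - 6.46*x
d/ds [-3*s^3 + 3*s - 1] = 3 - 9*s^2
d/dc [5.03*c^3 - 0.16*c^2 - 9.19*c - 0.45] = 15.09*c^2 - 0.32*c - 9.19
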